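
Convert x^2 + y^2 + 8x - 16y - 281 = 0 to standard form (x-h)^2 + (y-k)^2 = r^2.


h = -D/2 = -8/2 = -4
k = -E/2 = 16/2 = 8
r^2 = h^2 + k^2 - F = 16 + 64 + 281 = 361
r = 19

Center (-4, 8), radius = 19


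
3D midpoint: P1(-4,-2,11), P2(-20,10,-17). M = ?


Mx = (-4- 20)/2 = -12.0000
My = (-2+10)/2 = 4.0000
Mz = (11- 17)/2 = -3.0000

M = (-12.0000, 4.0000, -3.0000)


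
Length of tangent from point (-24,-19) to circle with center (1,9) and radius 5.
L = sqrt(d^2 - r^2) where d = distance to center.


d = sqrt((-24-1)^2 + (-19-9)^2) = sqrt(625+784) = 37.5366
L = sqrt(1409.0000 - 25) = sqrt(1384.0000) = 37.2022

37.2022


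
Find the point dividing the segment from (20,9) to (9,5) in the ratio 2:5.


Px = (2*9 + 5*20)/7 = 118/7 = 16.8571
Py = (2*5 + 5*9)/7 = 55/7 = 7.8571

P = (16.8571, 7.8571)


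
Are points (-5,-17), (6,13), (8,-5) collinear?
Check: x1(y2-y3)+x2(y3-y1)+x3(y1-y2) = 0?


-5*(13+ 5) + 6*(-5+ 17) + 8*(-17-13)
= -90 + 72 - 240 = -258

No, not collinear (determinant = -258)


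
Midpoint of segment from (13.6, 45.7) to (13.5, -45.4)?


Mx = (13.6 + 13.5)/2 = 27.1/2 = 13.5500
My = (45.7 - 45.4)/2 = 0.3/2 = 0.1500

(13.5500, 0.1500)


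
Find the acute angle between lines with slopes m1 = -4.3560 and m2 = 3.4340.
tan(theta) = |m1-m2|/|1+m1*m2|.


m1-m2 = -7.79
1+m1*m2 = -13.958504
tan(theta) = |-7.79/(-13.958504)| = 0.558083
theta = arctan(|-7.79/(-13.958504)|) = 29.1651 degrees (acute angle)

29.1651 degrees


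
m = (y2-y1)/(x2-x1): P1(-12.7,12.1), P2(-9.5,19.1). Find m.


dy = 19.1 - 12.1 = 7
dx = -9.5 + 12.7 = 3.2
m = 7/3.2 = 2.1875

m = 2.1875


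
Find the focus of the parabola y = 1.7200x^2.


a = 1.7200
4a = 6.8800
focus = (0, 1/6.8800) = (0, 0.1453)

Focus = (0, 0.1453)


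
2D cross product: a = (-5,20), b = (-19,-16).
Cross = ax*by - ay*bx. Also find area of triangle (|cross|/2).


cross = -5*(-16) - 20*(-19) = 80 + 380 = 460
Triangle area = |460|/2 = 460/2 = 230.0000

cross = 460, triangle area = 230.0000


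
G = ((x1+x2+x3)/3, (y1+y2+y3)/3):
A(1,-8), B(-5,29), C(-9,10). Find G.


Gx = (1- 5- 9)/3 = -13/3 = -4.3333
Gy = (-8+29+10)/3 = 31/3 = 10.3333

G = (-4.3333, 10.3333)


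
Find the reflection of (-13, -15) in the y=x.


Reflection rule for y=x: (y, x)
(-13, -15) -> (-15, -13)

(-15, -13)


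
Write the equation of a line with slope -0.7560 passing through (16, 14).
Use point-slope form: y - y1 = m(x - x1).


y - 14 = -0.7560(x - 16)
y = -0.7560x + 14 + 0.7560*16
y = -0.7560x + 26.0960

y = -0.7560x + 26.0960


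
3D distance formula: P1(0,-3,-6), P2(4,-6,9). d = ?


dx=4, dy=-3, dz=15
d = sqrt(16+9+225) = sqrt(250) = 15.8114

15.8114


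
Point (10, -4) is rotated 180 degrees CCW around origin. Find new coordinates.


cos(180) = -1, sin(180) = 0
x' = 10*(-1) + 4*0 = -10
y' = 10*0 - 4*(-1) = 4

(-10, 4)


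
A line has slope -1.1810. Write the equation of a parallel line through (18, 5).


Parallel lines have equal slopes.
m2 = -1.1810
b2 = 5 + 1.1810*18 = 26.2580

y = -1.1810x + 26.2580


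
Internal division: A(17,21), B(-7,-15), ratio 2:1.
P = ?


Px = (2*(-7) + 1*17)/3 = 3/3 = 1.0000
Py = (2*(-15) + 1*21)/3 = -9/3 = -3.0000

P = (1.0000, -3.0000)


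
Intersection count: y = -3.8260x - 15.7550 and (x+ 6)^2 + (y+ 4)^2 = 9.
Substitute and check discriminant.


Substitute y = -3.8260x - 15.7550: (x+ 6)^2 + (-3.8260x- 15.7550+ 4)^2 = 9
Expand to Ax^2 + Bx + C = 0, where b-k = -11.755
A = 1+m^2 = 15.638276
B = 2(m(b-k) - h) = 2(-3.8260*(-11.755) + 6) = 101.94926
C = h^2 + (b-k)^2 - r^2 = 36 + 138.180025 - 9 = 165.180025
disc = B^2-4AC = 10393.6516 - 10332.5233 = 61.1283
disc > 0

2 intersection points


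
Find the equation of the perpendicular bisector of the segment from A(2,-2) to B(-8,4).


Midpoint = (-3, 1)
Slope of AB = dy/dx = 6/(-10) = -0.6000
Perp slope = -dx/dy = 10/6 = 1.6667
b = My - (perp slope)*Mx = 1 + (-10*(-3))/6 = 1 + 5.0000 = 6.0000

y = 1.6667x + 6.0000


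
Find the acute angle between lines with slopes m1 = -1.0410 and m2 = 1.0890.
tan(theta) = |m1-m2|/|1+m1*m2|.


m1-m2 = -2.13
1+m1*m2 = -0.133649
tan(theta) = |-2.13/(-0.133649)| = 15.937269
theta = arctan(|-2.13/(-0.133649)|) = 86.4096 degrees (acute angle)

86.4096 degrees


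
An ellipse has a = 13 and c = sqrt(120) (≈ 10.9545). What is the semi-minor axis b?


b^2 = 13^2 - (sqrt(120))^2 = 169 - 120 = 49
b = sqrt(49) = 7

b = 7


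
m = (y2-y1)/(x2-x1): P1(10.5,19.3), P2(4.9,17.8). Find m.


dy = 17.8 - 19.3 = -1.5
dx = 4.9 - 10.5 = -5.6
m = -1.5/(-5.6) = 0.2679

m = 0.2679


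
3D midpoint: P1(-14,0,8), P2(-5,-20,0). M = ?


Mx = (-14- 5)/2 = -9.5000
My = (0- 20)/2 = -10.0000
Mz = (8+0)/2 = 4.0000

M = (-9.5000, -10.0000, 4.0000)


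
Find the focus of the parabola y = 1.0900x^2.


a = 1.0900
4a = 4.3600
focus = (0, 1/4.3600) = (0, 0.2294)

Focus = (0, 0.2294)


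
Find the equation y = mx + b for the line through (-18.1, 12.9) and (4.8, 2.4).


m = (-10.5)/(22.9) = -0.4585
b = y1 - m*x1 = 12.9 - (-10.5*(-18.1))/(22.9) = 12.9 - 8.2991 = 4.6009

y = -0.4585x + 4.6009


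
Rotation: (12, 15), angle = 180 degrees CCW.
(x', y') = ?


cos(180) = -1, sin(180) = 0
x' = 12*(-1) - 15*0 = -12
y' = 12*0 + 15*(-1) = -15

(-12, -15)


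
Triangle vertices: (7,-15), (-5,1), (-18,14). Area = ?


7*(1-14) = -91
-5*(14+ 15) = -145
-18*(-15-1) = 288
sum = 52
Area = |52|/2 = 26.0000

26.0000 sq units


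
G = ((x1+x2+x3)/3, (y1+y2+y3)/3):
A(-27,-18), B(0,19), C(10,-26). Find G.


Gx = (-27+0+10)/3 = -17/3 = -5.6667
Gy = (-18+19- 26)/3 = -25/3 = -8.3333

G = (-5.6667, -8.3333)


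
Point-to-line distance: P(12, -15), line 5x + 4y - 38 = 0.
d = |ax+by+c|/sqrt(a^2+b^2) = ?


|5*12 + 4*(-15) - 38| = |-38| = 38
sqrt(25 + 16) = sqrt(41) = 6.4031
d = 38/sqrt(41) = 5.9346

5.9346


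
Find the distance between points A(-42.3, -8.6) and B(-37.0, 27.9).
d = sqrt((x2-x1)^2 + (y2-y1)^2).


dx = -37.0 + 42.3 = 5.3
dy = 27.9 + 8.6 = 36.5
d = sqrt(28.09 + 1332.25) = sqrt(1360.34) = 36.8828

36.8828


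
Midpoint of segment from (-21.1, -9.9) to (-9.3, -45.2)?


Mx = (-21.1 - 9.3)/2 = -30.4/2 = -15.2000
My = (-9.9 - 45.2)/2 = -55.1/2 = -27.5500

(-15.2000, -27.5500)


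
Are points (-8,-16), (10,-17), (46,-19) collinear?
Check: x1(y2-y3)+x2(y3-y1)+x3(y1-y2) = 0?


-8*(-17+ 19) + 10*(-19+ 16) + 46*(-16+ 17)
= -16 - 30 + 46 = 0

Yes, collinear (determinant = 0)


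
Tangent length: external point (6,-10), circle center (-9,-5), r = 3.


d = sqrt((6+ 9)^2 + (-10+ 5)^2) = sqrt(225+25) = 15.8114
L = sqrt(250.0000 - 9) = sqrt(241.0000) = 15.5242

15.5242


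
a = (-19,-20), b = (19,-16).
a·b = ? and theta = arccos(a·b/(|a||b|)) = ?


a·b = -19*19 - 20*(-16) = -361 + 320 = -41
|a| = sqrt(361+400) = 27.5862
|b| = sqrt(361+256) = 24.8395
cos(theta) = -41/(sqrt(761)*sqrt(617)) = -41/sqrt(469537) = -0.059834
theta = arccos(-41/sqrt(469537)) = 93.4303 degrees

a·b = -41, theta = 93.4303 deg


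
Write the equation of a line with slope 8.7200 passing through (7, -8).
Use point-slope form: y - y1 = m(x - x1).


y + 8 = 8.7200(x - 7)
y = 8.7200x - 8 - 8.7200*7
y = 8.7200x - 69.0400

y = 8.7200x - 69.0400


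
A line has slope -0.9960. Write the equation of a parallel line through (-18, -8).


Parallel lines have equal slopes.
m2 = -0.9960
b2 = -8 + 0.9960*(-18) = -25.9280

y = -0.9960x - 25.9280


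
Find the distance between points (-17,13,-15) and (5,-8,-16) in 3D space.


dx=22, dy=-21, dz=-1
d = sqrt(484+441+1) = sqrt(926) = 30.4302

30.4302


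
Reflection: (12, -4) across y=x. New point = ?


Reflection rule for y=x: (y, x)
(12, -4) -> (-4, 12)

(-4, 12)


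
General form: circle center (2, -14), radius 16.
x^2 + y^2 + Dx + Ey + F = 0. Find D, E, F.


(x-2)^2 + (y+ 14)^2 = 16^2
D = -2h = -4, E = -2k = 28
F = h^2+k^2-r^2 = 4+196-256 = -56

D = -4, E = 28, F = -56


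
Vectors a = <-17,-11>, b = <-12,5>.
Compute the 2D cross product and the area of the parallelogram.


cross = -17*5 + 11*(-12) = -85 - 132 = -217
Parallelogram area = |-217| = 217

cross = -217, parallelogram area = 217


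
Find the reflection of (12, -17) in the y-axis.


Reflection rule for y-axis: (-x, y)
(12, -17) -> (-12, -17)

(-12, -17)


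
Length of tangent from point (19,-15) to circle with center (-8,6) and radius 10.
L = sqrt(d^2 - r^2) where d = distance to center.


d = sqrt((19+ 8)^2 + (-15-6)^2) = sqrt(729+441) = 34.2053
L = sqrt(1170.0000 - 100) = sqrt(1070.0000) = 32.7109

32.7109


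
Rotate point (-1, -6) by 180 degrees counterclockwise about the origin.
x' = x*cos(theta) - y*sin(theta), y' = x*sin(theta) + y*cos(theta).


cos(180) = -1, sin(180) = 0
x' = -1*(-1) + 6*0 = 1
y' = -1*0 - 6*(-1) = 6

(1, 6)


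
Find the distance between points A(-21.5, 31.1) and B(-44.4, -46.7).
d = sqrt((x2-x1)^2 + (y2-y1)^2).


dx = -44.4 + 21.5 = -22.9
dy = -46.7 - 31.1 = -77.8
d = sqrt(524.41 + 6052.84) = sqrt(6577.25) = 81.1002

81.1002


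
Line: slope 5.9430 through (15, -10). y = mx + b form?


y + 10 = 5.9430(x - 15)
y = 5.9430x - 10 - 5.9430*15
y = 5.9430x - 99.1450

y = 5.9430x - 99.1450


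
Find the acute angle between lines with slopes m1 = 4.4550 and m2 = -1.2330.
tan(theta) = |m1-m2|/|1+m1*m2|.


m1-m2 = 5.688
1+m1*m2 = -4.493015
tan(theta) = |5.688/(-4.493015)| = 1.265965
theta = arctan(|5.688/(-4.493015)|) = 51.6944 degrees (acute angle)

51.6944 degrees


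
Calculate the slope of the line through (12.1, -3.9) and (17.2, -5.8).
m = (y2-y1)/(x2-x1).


dy = -5.8 + 3.9 = -1.9
dx = 17.2 - 12.1 = 5.1
m = -1.9/5.1 = -0.3725

m = -0.3725


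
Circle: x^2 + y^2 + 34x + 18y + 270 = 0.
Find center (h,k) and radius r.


h = -D/2 = -34/2 = -17
k = -E/2 = -18/2 = -9
r^2 = h^2 + k^2 - F = 289 + 81 - 270 = 100
r = 10

Center (-17, -9), radius = 10


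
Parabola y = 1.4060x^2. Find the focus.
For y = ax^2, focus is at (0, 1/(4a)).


a = 1.4060
4a = 5.6240
focus = (0, 1/5.6240) = (0, 0.1778)

Focus = (0, 0.1778)


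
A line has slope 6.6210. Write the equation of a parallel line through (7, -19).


Parallel lines have equal slopes.
m2 = 6.6210
b2 = -19 - 6.6210*7 = -65.3470

y = 6.6210x - 65.3470


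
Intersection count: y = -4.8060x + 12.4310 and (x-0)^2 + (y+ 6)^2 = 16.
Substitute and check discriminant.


Substitute y = -4.8060x + 12.4310: (x-0)^2 + (-4.8060x+12.4310+ 6)^2 = 16
Expand to Ax^2 + Bx + C = 0, where b-k = 18.431
A = 1+m^2 = 24.097636
B = 2(m(b-k) - h) = 2(-4.8060*18.431 - 0) = -177.158772
C = h^2 + (b-k)^2 - r^2 = 0 + 339.701761 - 16 = 323.701761
disc = B^2-4AC = 31385.2305 - 31201.7888 = 183.4417
disc > 0

2 intersection points


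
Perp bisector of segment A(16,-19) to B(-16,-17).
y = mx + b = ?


Midpoint = (0, -18)
Slope of AB = dy/dx = 2/(-32) = -0.0625
Perp slope = -dx/dy = 32/2 = 16.0000
b = My - (perp slope)*Mx = -18 + (-32*0)/2 = -18 + 0 = -18.0000

y = 16.0000x - 18.0000


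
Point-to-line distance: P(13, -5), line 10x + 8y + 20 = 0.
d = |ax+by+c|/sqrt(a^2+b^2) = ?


|10*13 + 8*(-5) + 20| = |110| = 110
sqrt(100 + 64) = sqrt(164) = 12.8062
d = 110/sqrt(164) = 8.5896

8.5896


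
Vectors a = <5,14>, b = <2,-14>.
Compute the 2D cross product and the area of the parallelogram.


cross = 5*(-14) - 14*2 = -70 - 28 = -98
Parallelogram area = |-98| = 98

cross = -98, parallelogram area = 98


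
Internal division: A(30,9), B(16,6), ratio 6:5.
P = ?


Px = (6*16 + 5*30)/11 = 246/11 = 22.3636
Py = (6*6 + 5*9)/11 = 81/11 = 7.3636

P = (22.3636, 7.3636)


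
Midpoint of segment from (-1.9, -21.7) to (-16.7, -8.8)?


Mx = (-1.9 - 16.7)/2 = -18.6/2 = -9.3000
My = (-21.7 - 8.8)/2 = -30.5/2 = -15.2500

(-9.3000, -15.2500)


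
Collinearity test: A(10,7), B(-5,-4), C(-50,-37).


10*(-4+ 37) - 5*(-37-7) - 50*(7+ 4)
= 330 + 220 - 550 = 0

Yes, collinear (determinant = 0)


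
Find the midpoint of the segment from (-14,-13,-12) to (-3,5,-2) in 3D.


Mx = (-14- 3)/2 = -8.5000
My = (-13+5)/2 = -4.0000
Mz = (-12- 2)/2 = -7.0000

M = (-8.5000, -4.0000, -7.0000)


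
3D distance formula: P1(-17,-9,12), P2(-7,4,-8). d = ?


dx=10, dy=13, dz=-20
d = sqrt(100+169+400) = sqrt(669) = 25.8650

25.8650


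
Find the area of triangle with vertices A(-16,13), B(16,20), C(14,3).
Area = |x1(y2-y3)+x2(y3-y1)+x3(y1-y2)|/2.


-16*(20-3) = -272
16*(3-13) = -160
14*(13-20) = -98
sum = -530
Area = |-530|/2 = 265.0000

265.0000 sq units


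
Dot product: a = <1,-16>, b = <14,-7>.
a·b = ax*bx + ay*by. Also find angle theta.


a·b = 1*14 - 16*(-7) = 14 + 112 = 126
|a| = sqrt(1+256) = 16.0312
|b| = sqrt(196+49) = 15.6525
cos(theta) = 126/(sqrt(257)*sqrt(245)) = 126/sqrt(62965) = 0.502136
theta = arccos(126/sqrt(62965)) = 59.8586 degrees

a·b = 126, theta = 59.8586 deg


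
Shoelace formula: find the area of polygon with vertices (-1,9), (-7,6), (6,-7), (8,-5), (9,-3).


sum(xi*y_{i+1}) = -1*6 - 7*(-7) + 6*(-5) + 8*(-3) + 9*9 = 70
sum(yi*x_{i+1}) = 9*(-7) + 6*6 - 7*8 - 5*9 - 3*(-1) = -125
Area = |70 + 125|/2 = 195/2 = 97.5000

97.5000 sq units


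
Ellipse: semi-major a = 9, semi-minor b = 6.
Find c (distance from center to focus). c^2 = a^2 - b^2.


c^2 = 9^2 - 6^2 = 81 - 36 = 45
c = sqrt(45) = 6.7082

c = 6.7082


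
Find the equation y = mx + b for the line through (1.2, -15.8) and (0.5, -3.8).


m = (12.0)/(-0.7) = -17.1429
b = y1 - m*x1 = -15.8 - (12.0*1.2)/(-0.7) = -15.8 + 20.5714 = 4.7714

y = -17.1429x + 4.7714


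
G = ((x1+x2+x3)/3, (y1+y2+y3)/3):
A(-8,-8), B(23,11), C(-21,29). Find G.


Gx = (-8+23- 21)/3 = -6/3 = -2.0000
Gy = (-8+11+29)/3 = 32/3 = 10.6667

G = (-2.0000, 10.6667)


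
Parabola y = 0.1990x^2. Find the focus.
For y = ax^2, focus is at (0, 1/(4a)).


a = 0.1990
4a = 0.7960
focus = (0, 1/0.7960) = (0, 1.2563)

Focus = (0, 1.2563)


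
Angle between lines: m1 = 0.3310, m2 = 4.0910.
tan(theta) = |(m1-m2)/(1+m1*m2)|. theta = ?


m1-m2 = -3.76
1+m1*m2 = 2.354121
tan(theta) = |-3.76/2.354121| = 1.597199
theta = arctan(|-3.76/2.354121|) = 57.9495 degrees (acute angle)

57.9495 degrees


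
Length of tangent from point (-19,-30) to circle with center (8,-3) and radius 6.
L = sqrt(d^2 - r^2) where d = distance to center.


d = sqrt((-19-8)^2 + (-30+ 3)^2) = sqrt(729+729) = 38.1838
L = sqrt(1458.0000 - 36) = sqrt(1422.0000) = 37.7094

37.7094


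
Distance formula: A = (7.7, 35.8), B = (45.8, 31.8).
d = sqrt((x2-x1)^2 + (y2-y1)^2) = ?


dx = 45.8 - 7.7 = 38.1
dy = 31.8 - 35.8 = -4
d = sqrt(1451.61 + 16) = sqrt(1467.61) = 38.3094

38.3094


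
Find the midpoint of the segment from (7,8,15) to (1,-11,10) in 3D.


Mx = (7+1)/2 = 4.0000
My = (8- 11)/2 = -1.5000
Mz = (15+10)/2 = 12.5000

M = (4.0000, -1.5000, 12.5000)


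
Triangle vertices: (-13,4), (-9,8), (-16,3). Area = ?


-13*(8-3) = -65
-9*(3-4) = 9
-16*(4-8) = 64
sum = 8
Area = |8|/2 = 4.0000

4.0000 sq units


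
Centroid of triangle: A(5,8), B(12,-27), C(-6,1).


Gx = (5+12- 6)/3 = 11/3 = 3.6667
Gy = (8- 27+1)/3 = -18/3 = -6.0000

G = (3.6667, -6.0000)


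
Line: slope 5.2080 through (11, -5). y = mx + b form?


y + 5 = 5.2080(x - 11)
y = 5.2080x - 5 - 5.2080*11
y = 5.2080x - 62.2880

y = 5.2080x - 62.2880


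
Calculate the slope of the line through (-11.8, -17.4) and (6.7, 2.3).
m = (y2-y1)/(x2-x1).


dy = 2.3 + 17.4 = 19.7
dx = 6.7 + 11.8 = 18.5
m = 19.7/18.5 = 1.0649

m = 1.0649


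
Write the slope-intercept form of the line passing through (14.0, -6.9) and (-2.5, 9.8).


m = (16.7)/(-16.5) = -1.0121
b = y1 - m*x1 = -6.9 - (16.7*14.0)/(-16.5) = -6.9 + 14.1697 = 7.2697

y = -1.0121x + 7.2697


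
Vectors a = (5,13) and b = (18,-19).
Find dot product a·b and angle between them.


a·b = 5*18 + 13*(-19) = 90 - 247 = -157
|a| = sqrt(25+169) = 13.9284
|b| = sqrt(324+361) = 26.1725
cos(theta) = -157/(sqrt(194)*sqrt(685)) = -157/sqrt(132890) = -0.430679
theta = arccos(-157/sqrt(132890)) = 115.5106 degrees

a·b = -157, theta = 115.5106 deg


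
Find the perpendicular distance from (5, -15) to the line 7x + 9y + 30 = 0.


|7*5 + 9*(-15) + 30| = |-70| = 70
sqrt(49 + 81) = sqrt(130) = 11.4018
d = 70/sqrt(130) = 6.1394

6.1394


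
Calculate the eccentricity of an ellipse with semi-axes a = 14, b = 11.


c = sqrt(196-121) = sqrt(75) = 8.6603
e = c/a = sqrt(75)/14 = 0.6186

e = 0.6186


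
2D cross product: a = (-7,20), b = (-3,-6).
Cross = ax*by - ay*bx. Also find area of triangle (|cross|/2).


cross = -7*(-6) - 20*(-3) = 42 + 60 = 102
Triangle area = |102|/2 = 102/2 = 51.0000

cross = 102, triangle area = 51.0000


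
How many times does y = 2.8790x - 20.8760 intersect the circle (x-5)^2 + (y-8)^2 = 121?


Substitute y = 2.8790x - 20.8760: (x-5)^2 + (2.8790x- 20.8760-8)^2 = 121
Expand to Ax^2 + Bx + C = 0, where b-k = -28.876
A = 1+m^2 = 9.288641
B = 2(m(b-k) - h) = 2(2.8790*(-28.876) - 5) = -176.268008
C = h^2 + (b-k)^2 - r^2 = 25 + 833.823376 - 121 = 737.823376
disc = B^2-4AC = 31070.4106 - 27413.5058 = 3656.9048
disc > 0

2 intersection points


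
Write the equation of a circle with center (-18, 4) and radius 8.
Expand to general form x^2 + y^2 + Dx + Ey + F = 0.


(x+ 18)^2 + (y-4)^2 = 8^2
D = -2h = 36, E = -2k = -8
F = h^2+k^2-r^2 = 324+16-64 = 276

x^2 + y^2 + 36x - 8y + 276 = 0


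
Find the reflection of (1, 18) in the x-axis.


Reflection rule for x-axis: (x, -y)
(1, 18) -> (1, -18)

(1, -18)


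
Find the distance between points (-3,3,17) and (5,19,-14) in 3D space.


dx=8, dy=16, dz=-31
d = sqrt(64+256+961) = sqrt(1281) = 35.7911

35.7911


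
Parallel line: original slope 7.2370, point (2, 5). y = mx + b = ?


Parallel lines have equal slopes.
m2 = 7.2370
b2 = 5 - 7.2370*2 = -9.4740

y = 7.2370x - 9.4740


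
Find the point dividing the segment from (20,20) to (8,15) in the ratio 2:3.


Px = (2*8 + 3*20)/5 = 76/5 = 15.2000
Py = (2*15 + 3*20)/5 = 90/5 = 18.0000

P = (15.2000, 18.0000)


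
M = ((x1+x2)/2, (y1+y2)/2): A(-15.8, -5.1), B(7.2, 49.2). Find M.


Mx = (-15.8 + 7.2)/2 = -8.6/2 = -4.3000
My = (-5.1 + 49.2)/2 = 44.1/2 = 22.0500

(-4.3000, 22.0500)


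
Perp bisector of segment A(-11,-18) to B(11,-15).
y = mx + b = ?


Midpoint = (0, -16.5)
Slope of AB = dy/dx = 3/22 = 0.1364
Perp slope = -dx/dy = -22/3 = -7.3333
b = My - (perp slope)*Mx = -16.5 + (22*0)/3 = -16.5 + 0 = -16.5000

y = -7.3333x - 16.5000


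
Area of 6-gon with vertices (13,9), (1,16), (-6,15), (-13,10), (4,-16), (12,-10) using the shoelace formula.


sum(xi*y_{i+1}) = 13*16 + 1*15 - 6*10 - 13*(-16) + 4*(-10) + 12*9 = 439
sum(yi*x_{i+1}) = 9*1 + 16*(-6) + 15*(-13) + 10*4 - 16*12 - 10*13 = -564
Area = |439 + 564|/2 = 1003/2 = 501.5000

501.5000 sq units


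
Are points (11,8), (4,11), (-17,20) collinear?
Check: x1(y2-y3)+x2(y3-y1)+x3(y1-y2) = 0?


11*(11-20) + 4*(20-8) - 17*(8-11)
= -99 + 48 + 51 = 0

Yes, collinear (determinant = 0)


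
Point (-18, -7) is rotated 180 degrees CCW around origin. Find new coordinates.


cos(180) = -1, sin(180) = 0
x' = -18*(-1) + 7*0 = 18
y' = -18*0 - 7*(-1) = 7

(18, 7)


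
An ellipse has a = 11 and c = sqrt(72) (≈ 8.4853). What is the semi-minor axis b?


b^2 = 11^2 - (sqrt(72))^2 = 121 - 72 = 49
b = sqrt(49) = 7

b = 7


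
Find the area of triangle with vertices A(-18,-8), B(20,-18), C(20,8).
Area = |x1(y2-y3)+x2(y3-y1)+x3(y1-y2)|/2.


-18*(-18-8) = 468
20*(8+ 8) = 320
20*(-8+ 18) = 200
sum = 988
Area = |988|/2 = 494.0000

494.0000 sq units


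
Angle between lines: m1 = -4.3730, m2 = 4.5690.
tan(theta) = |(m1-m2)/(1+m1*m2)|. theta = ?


m1-m2 = -8.942
1+m1*m2 = -18.980237
tan(theta) = |-8.942/(-18.980237)| = 0.471122
theta = arctan(|-8.942/(-18.980237)|) = 25.2261 degrees (acute angle)

25.2261 degrees


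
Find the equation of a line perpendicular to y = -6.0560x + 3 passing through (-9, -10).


Perpendicular slope = -1/m1 = -1/(-6.0560) = 0.1651
b2 = y0 - m2*x0 = -10 - 9/(-6.0560) = -10 + 1.4861 = -8.5139

y = 0.1651x - 8.5139


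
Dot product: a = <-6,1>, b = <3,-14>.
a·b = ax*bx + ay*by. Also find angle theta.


a·b = -6*3 + 1*(-14) = -18 - 14 = -32
|a| = sqrt(36+1) = 6.0828
|b| = sqrt(9+196) = 14.3178
cos(theta) = -32/(sqrt(37)*sqrt(205)) = -32/sqrt(7585) = -0.367428
theta = arccos(-32/sqrt(7585)) = 111.5571 degrees

a·b = -32, theta = 111.5571 deg


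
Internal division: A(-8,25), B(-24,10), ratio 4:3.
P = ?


Px = (4*(-24) + 3*(-8))/7 = -120/7 = -17.1429
Py = (4*10 + 3*25)/7 = 115/7 = 16.4286

P = (-17.1429, 16.4286)


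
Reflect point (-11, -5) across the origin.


Reflection rule for origin: (-x, -y)
(-11, -5) -> (11, 5)

(11, 5)


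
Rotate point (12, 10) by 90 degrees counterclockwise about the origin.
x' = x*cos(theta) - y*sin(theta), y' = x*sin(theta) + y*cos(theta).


cos(90) = 0, sin(90) = 1
x' = 12*0 - 10*1 = -10
y' = 12*1 + 10*0 = 12

(-10, 12)


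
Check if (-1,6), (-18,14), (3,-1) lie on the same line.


-1*(14+ 1) - 18*(-1-6) + 3*(6-14)
= -15 + 126 - 24 = 87

No, not collinear (determinant = 87)


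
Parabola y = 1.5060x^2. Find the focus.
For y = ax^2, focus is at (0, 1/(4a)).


a = 1.5060
4a = 6.0240
focus = (0, 1/6.0240) = (0, 0.1660)

Focus = (0, 0.1660)


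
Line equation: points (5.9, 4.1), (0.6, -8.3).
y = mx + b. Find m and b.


m = (-12.4)/(-5.3) = 2.3396
b = y1 - m*x1 = 4.1 - (-12.4*5.9)/(-5.3) = 4.1 - 13.8038 = -9.7038

y = 2.3396x - 9.7038


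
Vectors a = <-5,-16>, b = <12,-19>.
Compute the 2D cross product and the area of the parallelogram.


cross = -5*(-19) + 16*12 = 95 + 192 = 287
Parallelogram area = |287| = 287

cross = 287, parallelogram area = 287


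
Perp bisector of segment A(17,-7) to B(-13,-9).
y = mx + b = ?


Midpoint = (2, -8)
Slope of AB = dy/dx = -2/(-30) = 0.0667
Perp slope = -dx/dy = -30/2 = -15.0000
b = My - (perp slope)*Mx = -8 + (-30*2)/(-2) = -8 + 30.0000 = 22.0000

y = -15.0000x + 22.0000


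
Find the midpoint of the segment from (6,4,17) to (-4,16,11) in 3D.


Mx = (6- 4)/2 = 1.0000
My = (4+16)/2 = 10.0000
Mz = (17+11)/2 = 14.0000

M = (1.0000, 10.0000, 14.0000)


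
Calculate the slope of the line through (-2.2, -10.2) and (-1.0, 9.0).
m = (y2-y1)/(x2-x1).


dy = 9.0 + 10.2 = 19.2
dx = -1.0 + 2.2 = 1.2
m = 19.2/1.2 = 16.0000

m = 16.0000


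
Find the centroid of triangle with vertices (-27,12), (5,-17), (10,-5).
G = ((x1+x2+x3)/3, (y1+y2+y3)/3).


Gx = (-27+5+10)/3 = -12/3 = -4.0000
Gy = (12- 17- 5)/3 = -10/3 = -3.3333

G = (-4.0000, -3.3333)


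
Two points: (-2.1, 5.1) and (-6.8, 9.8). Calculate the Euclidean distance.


dx = -6.8 + 2.1 = -4.7
dy = 9.8 - 5.1 = 4.7
d = sqrt(22.09 + 22.09) = sqrt(44.18) = 6.6468

6.6468


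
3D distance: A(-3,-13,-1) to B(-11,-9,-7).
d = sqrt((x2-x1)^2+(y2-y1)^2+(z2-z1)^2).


dx=-8, dy=4, dz=-6
d = sqrt(64+16+36) = sqrt(116) = 10.7703

10.7703


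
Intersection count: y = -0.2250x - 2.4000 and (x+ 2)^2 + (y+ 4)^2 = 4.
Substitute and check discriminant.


Substitute y = -0.2250x - 2.4000: (x+ 2)^2 + (-0.2250x- 2.4000+ 4)^2 = 4
Expand to Ax^2 + Bx + C = 0, where b-k = 1.6
A = 1+m^2 = 1.050625
B = 2(m(b-k) - h) = 2(-0.2250*1.6 + 2) = 3.28
C = h^2 + (b-k)^2 - r^2 = 4 + 2.56 - 4 = 2.56
disc = B^2-4AC = 10.7584 - 10.7584 = 0
disc = 0

1 intersection point (tangent)


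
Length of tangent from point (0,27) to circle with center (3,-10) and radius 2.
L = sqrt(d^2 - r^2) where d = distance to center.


d = sqrt((0-3)^2 + (27+ 10)^2) = sqrt(9+1369) = 37.1214
L = sqrt(1378.0000 - 4) = sqrt(1374.0000) = 37.0675

37.0675


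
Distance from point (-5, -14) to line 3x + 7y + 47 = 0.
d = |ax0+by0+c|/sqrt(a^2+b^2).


|3*(-5) + 7*(-14) + 47| = |-66| = 66
sqrt(9 + 49) = sqrt(58) = 7.6158
d = 66/sqrt(58) = 8.6662

8.6662


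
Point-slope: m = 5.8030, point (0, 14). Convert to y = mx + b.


y - 14 = 5.8030(x - 0)
y = 5.8030x + 14 - 5.8030*0
y = 5.8030x + 14.0000

y = 5.8030x + 14.0000


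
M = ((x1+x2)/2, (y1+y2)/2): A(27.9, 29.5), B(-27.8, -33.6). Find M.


Mx = (27.9 - 27.8)/2 = 0.1/2 = 0.0500
My = (29.5 - 33.6)/2 = -4.1/2 = -2.0500

(0.0500, -2.0500)


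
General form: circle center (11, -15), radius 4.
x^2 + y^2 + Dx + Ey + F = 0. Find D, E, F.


(x-11)^2 + (y+ 15)^2 = 4^2
D = -2h = -22, E = -2k = 30
F = h^2+k^2-r^2 = 121+225-16 = 330

D = -22, E = 30, F = 330


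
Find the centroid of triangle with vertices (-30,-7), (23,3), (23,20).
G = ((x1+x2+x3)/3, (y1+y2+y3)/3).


Gx = (-30+23+23)/3 = 16/3 = 5.3333
Gy = (-7+3+20)/3 = 16/3 = 5.3333

G = (5.3333, 5.3333)


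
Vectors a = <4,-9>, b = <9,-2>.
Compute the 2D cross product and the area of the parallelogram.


cross = 4*(-2) + 9*9 = -8 + 81 = 73
Parallelogram area = |73| = 73

cross = 73, parallelogram area = 73


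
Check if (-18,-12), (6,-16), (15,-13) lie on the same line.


-18*(-16+ 13) + 6*(-13+ 12) + 15*(-12+ 16)
= 54 - 6 + 60 = 108

No, not collinear (determinant = 108)


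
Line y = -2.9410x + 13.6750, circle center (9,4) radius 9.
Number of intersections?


Substitute y = -2.9410x + 13.6750: (x-9)^2 + (-2.9410x+13.6750-4)^2 = 81
Expand to Ax^2 + Bx + C = 0, where b-k = 9.675
A = 1+m^2 = 9.649481
B = 2(m(b-k) - h) = 2(-2.9410*9.675 - 9) = -74.90835
C = h^2 + (b-k)^2 - r^2 = 81 + 93.605625 - 81 = 93.605625
disc = B^2-4AC = 5611.2609 - 3612.9828 = 1998.2781
disc > 0

2 intersection points


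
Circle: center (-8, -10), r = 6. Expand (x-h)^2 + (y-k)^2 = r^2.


(x+ 8)^2 + (y+ 10)^2 = 6^2
D = -2h = 16, E = -2k = 20
F = h^2+k^2-r^2 = 64+100-36 = 128

x^2 + y^2 + 16x + 20y + 128 = 0


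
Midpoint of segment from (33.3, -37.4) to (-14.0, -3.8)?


Mx = (33.3 - 14.0)/2 = 19.3/2 = 9.6500
My = (-37.4 - 3.8)/2 = -41.2/2 = -20.6000

(9.6500, -20.6000)


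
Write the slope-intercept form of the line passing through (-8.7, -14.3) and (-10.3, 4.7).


m = (19.0)/(-1.6) = -11.8750
b = y1 - m*x1 = -14.3 - (19.0*(-8.7))/(-1.6) = -14.3 - 103.3125 = -117.6125

y = -11.8750x - 117.6125


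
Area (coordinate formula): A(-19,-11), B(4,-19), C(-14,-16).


-19*(-19+ 16) = 57
4*(-16+ 11) = -20
-14*(-11+ 19) = -112
sum = -75
Area = |-75|/2 = 37.5000

37.5000 sq units


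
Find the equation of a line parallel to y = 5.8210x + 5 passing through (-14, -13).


Parallel lines have equal slopes.
m2 = 5.8210
b2 = -13 - 5.8210*(-14) = 68.4940

y = 5.8210x + 68.4940


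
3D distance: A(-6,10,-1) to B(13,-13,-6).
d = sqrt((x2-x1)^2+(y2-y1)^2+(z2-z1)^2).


dx=19, dy=-23, dz=-5
d = sqrt(361+529+25) = sqrt(915) = 30.2490

30.2490


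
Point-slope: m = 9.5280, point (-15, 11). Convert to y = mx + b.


y - 11 = 9.5280(x + 15)
y = 9.5280x + 11 - 9.5280*(-15)
y = 9.5280x + 153.9200

y = 9.5280x + 153.9200


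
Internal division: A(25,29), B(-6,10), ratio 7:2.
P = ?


Px = (7*(-6) + 2*25)/9 = 8/9 = 0.8889
Py = (7*10 + 2*29)/9 = 128/9 = 14.2222

P = (0.8889, 14.2222)


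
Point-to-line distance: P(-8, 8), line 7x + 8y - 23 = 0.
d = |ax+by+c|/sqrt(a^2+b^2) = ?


|7*(-8) + 8*8 - 23| = |-15| = 15
sqrt(49 + 64) = sqrt(113) = 10.6301
d = 15/sqrt(113) = 1.4111

1.4111


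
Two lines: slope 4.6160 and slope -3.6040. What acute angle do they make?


m1-m2 = 8.22
1+m1*m2 = -15.636064
tan(theta) = |8.22/(-15.636064)| = 0.525708
theta = arctan(|8.22/(-15.636064)|) = 27.7313 degrees (acute angle)

27.7313 degrees


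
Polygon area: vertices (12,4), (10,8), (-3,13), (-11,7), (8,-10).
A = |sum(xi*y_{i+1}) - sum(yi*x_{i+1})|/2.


sum(xi*y_{i+1}) = 12*8 + 10*13 - 3*7 - 11*(-10) + 8*4 = 347
sum(yi*x_{i+1}) = 4*10 + 8*(-3) + 13*(-11) + 7*8 - 10*12 = -191
Area = |347 + 191|/2 = 538/2 = 269.0000

269.0000 sq units


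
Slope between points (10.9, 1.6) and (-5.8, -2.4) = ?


dy = -2.4 - 1.6 = -4.0
dx = -5.8 - 10.9 = -16.7
m = -4.0/(-16.7) = 0.2395

m = 0.2395


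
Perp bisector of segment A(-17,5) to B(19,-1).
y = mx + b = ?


Midpoint = (1, 2)
Slope of AB = dy/dx = -6/36 = -0.1667
Perp slope = -dx/dy = 36/6 = 6.0000
b = My - (perp slope)*Mx = 2 + (36*1)/(-6) = 2 - 6.0000 = -4.0000

y = 6.0000x - 4.0000


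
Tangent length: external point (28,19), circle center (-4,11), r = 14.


d = sqrt((28+ 4)^2 + (19-11)^2) = sqrt(1024+64) = 32.9848
L = sqrt(1088.0000 - 196) = sqrt(892.0000) = 29.8664

29.8664


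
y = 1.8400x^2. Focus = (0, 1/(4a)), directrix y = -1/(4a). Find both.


a = 1.8400
1/(4a) = 0.1359
Focus = (0, 0.1359)
Directrix: y = -0.1359

Focus = (0, 0.1359), Directrix: y = -0.1359


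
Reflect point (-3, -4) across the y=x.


Reflection rule for y=x: (y, x)
(-3, -4) -> (-4, -3)

(-4, -3)


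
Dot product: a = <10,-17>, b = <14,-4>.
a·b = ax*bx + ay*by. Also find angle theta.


a·b = 10*14 - 17*(-4) = 140 + 68 = 208
|a| = sqrt(100+289) = 19.7231
|b| = sqrt(196+16) = 14.5602
cos(theta) = 208/(sqrt(389)*sqrt(212)) = 208/sqrt(82468) = 0.724304
theta = arccos(208/sqrt(82468)) = 43.5891 degrees

a·b = 208, theta = 43.5891 deg


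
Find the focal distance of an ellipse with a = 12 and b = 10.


c^2 = 12^2 - 10^2 = 144 - 100 = 44
c = sqrt(44) = 6.6332

c = 6.6332


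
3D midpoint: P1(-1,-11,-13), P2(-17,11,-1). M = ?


Mx = (-1- 17)/2 = -9.0000
My = (-11+11)/2 = 0
Mz = (-13- 1)/2 = -7.0000

M = (-9.0000, 0, -7.0000)


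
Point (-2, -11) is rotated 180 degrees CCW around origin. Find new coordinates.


cos(180) = -1, sin(180) = 0
x' = -2*(-1) + 11*0 = 2
y' = -2*0 - 11*(-1) = 11

(2, 11)


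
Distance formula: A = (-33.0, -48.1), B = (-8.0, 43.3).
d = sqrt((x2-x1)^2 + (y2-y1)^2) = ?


dx = -8.0 + 33.0 = 25.0
dy = 43.3 + 48.1 = 91.4
d = sqrt(625.0 + 8353.96) = sqrt(8978.96) = 94.7574

94.7574


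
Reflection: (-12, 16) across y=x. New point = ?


Reflection rule for y=x: (y, x)
(-12, 16) -> (16, -12)

(16, -12)


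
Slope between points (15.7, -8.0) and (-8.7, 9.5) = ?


dy = 9.5 + 8.0 = 17.5
dx = -8.7 - 15.7 = -24.4
m = 17.5/(-24.4) = -0.7172

m = -0.7172


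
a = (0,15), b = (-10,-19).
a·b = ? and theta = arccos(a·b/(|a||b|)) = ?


a·b = 0*(-10) + 15*(-19) = 0 - 285 = -285
|a| = sqrt(0+225) = 15.0000
|b| = sqrt(100+361) = 21.4709
cos(theta) = -285/(sqrt(225)*sqrt(461)) = -285/sqrt(103725) = -0.884918
theta = arccos(-285/sqrt(103725)) = 152.2415 degrees

a·b = -285, theta = 152.2415 deg


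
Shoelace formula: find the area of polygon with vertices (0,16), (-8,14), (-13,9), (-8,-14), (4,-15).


sum(xi*y_{i+1}) = 0*14 - 8*9 - 13*(-14) - 8*(-15) + 4*16 = 294
sum(yi*x_{i+1}) = 16*(-8) + 14*(-13) + 9*(-8) - 14*4 - 15*0 = -438
Area = |294 + 438|/2 = 732/2 = 366.0000

366.0000 sq units


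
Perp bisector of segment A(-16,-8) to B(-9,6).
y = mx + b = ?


Midpoint = (-12.5, -1)
Slope of AB = dy/dx = 14/7 = 2.0000
Perp slope = -dx/dy = -7/14 = -0.5000
b = My - (perp slope)*Mx = -1 + (7*(-12.5))/14 = -1 - 6.2500 = -7.2500

y = -0.5000x - 7.2500


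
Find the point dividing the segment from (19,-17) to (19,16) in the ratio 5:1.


Px = (5*19 + 1*19)/6 = 114/6 = 19.0000
Py = (5*16 + 1*(-17))/6 = 63/6 = 10.5000

P = (19.0000, 10.5000)


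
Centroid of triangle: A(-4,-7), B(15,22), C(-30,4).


Gx = (-4+15- 30)/3 = -19/3 = -6.3333
Gy = (-7+22+4)/3 = 19/3 = 6.3333

G = (-6.3333, 6.3333)


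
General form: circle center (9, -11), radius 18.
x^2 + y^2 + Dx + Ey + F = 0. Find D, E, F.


(x-9)^2 + (y+ 11)^2 = 18^2
D = -2h = -18, E = -2k = 22
F = h^2+k^2-r^2 = 81+121-324 = -122

D = -18, E = 22, F = -122


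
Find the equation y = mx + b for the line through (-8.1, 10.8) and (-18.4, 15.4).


m = (4.6)/(-10.3) = -0.4466
b = y1 - m*x1 = 10.8 - (4.6*(-8.1))/(-10.3) = 10.8 - 3.6175 = 7.1825

y = -0.4466x + 7.1825


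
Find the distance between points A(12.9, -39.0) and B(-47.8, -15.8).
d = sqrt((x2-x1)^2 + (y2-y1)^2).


dx = -47.8 - 12.9 = -60.7
dy = -15.8 + 39.0 = 23.2
d = sqrt(3684.49 + 538.24) = sqrt(4222.73) = 64.9825

64.9825


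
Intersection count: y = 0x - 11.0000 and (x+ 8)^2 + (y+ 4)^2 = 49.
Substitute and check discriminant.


Substitute y = 0x - 11.0000: (x+ 8)^2 + (0x- 11.0000+ 4)^2 = 49
Expand to Ax^2 + Bx + C = 0, where b-k = -7
A = 1+m^2 = 1
B = 2(m(b-k) - h) = 2(0*(-7) + 8) = 16
C = h^2 + (b-k)^2 - r^2 = 64 + 49 - 49 = 64
disc = B^2-4AC = 256.0000 - 256.0000 = 0
disc = 0

1 intersection point (tangent)


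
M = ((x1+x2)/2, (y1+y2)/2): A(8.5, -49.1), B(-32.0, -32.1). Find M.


Mx = (8.5 - 32.0)/2 = -23.5/2 = -11.7500
My = (-49.1 - 32.1)/2 = -81.2/2 = -40.6000

(-11.7500, -40.6000)


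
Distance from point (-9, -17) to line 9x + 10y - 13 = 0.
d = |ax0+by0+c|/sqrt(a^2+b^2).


|9*(-9) + 10*(-17) - 13| = |-264| = 264
sqrt(81 + 100) = sqrt(181) = 13.4536
d = 264/sqrt(181) = 19.6230

19.6230


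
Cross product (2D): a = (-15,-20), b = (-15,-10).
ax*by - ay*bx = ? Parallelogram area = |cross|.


cross = -15*(-10) + 20*(-15) = 150 - 300 = -150
Parallelogram area = |-150| = 150

cross = -150, parallelogram area = 150


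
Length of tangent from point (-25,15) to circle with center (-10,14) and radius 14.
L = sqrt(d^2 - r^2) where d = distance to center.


d = sqrt((-25+ 10)^2 + (15-14)^2) = sqrt(225+1) = 15.0333
L = sqrt(226.0000 - 196) = sqrt(30.0000) = 5.4772

5.4772


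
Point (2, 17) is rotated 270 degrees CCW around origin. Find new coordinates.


cos(270) = 0, sin(270) = -1
x' = 2*0 - 17*(-1) = 17
y' = 2*(-1) + 17*0 = -2

(17, -2)


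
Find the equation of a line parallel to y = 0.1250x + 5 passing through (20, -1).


Parallel lines have equal slopes.
m2 = 0.1250
b2 = -1 - 0.1250*20 = -3.5000

y = 0.1250x - 3.5000


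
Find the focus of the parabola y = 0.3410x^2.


a = 0.3410
4a = 1.3640
focus = (0, 1/1.3640) = (0, 0.7331)

Focus = (0, 0.7331)


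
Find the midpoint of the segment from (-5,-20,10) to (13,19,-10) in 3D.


Mx = (-5+13)/2 = 4.0000
My = (-20+19)/2 = -0.5000
Mz = (10- 10)/2 = 0

M = (4.0000, -0.5000, 0)


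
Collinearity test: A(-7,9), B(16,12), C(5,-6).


-7*(12+ 6) + 16*(-6-9) + 5*(9-12)
= -126 - 240 - 15 = -381

No, not collinear (determinant = -381)


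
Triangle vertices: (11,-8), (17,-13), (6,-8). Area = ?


11*(-13+ 8) = -55
17*(-8+ 8) = 0
6*(-8+ 13) = 30
sum = -25
Area = |-25|/2 = 12.5000

12.5000 sq units


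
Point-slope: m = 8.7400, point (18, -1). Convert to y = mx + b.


y + 1 = 8.7400(x - 18)
y = 8.7400x - 1 - 8.7400*18
y = 8.7400x - 158.3200

y = 8.7400x - 158.3200


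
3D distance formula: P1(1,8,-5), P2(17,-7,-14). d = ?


dx=16, dy=-15, dz=-9
d = sqrt(256+225+81) = sqrt(562) = 23.7065

23.7065


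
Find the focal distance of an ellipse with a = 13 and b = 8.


c^2 = 13^2 - 8^2 = 169 - 64 = 105
c = sqrt(105) = 10.2470

c = 10.2470


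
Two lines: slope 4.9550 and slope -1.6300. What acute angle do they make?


m1-m2 = 6.585
1+m1*m2 = -7.07665
tan(theta) = |6.585/(-7.07665)| = 0.930525
theta = arctan(|6.585/(-7.07665)|) = 42.9390 degrees (acute angle)

42.9390 degrees


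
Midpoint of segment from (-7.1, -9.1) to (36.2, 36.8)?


Mx = (-7.1 + 36.2)/2 = 29.1/2 = 14.5500
My = (-9.1 + 36.8)/2 = 27.7/2 = 13.8500

(14.5500, 13.8500)


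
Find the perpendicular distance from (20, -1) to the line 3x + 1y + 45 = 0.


|3*20 + 1*(-1) + 45| = |104| = 104
sqrt(9 + 1) = sqrt(10) = 3.1623
d = 104/sqrt(10) = 32.8877

32.8877


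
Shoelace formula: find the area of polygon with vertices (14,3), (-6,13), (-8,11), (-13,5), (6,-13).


sum(xi*y_{i+1}) = 14*13 - 6*11 - 8*5 - 13*(-13) + 6*3 = 263
sum(yi*x_{i+1}) = 3*(-6) + 13*(-8) + 11*(-13) + 5*6 - 13*14 = -417
Area = |263 + 417|/2 = 680/2 = 340.0000

340.0000 sq units


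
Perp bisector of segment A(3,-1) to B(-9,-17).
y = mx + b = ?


Midpoint = (-3, -9)
Slope of AB = dy/dx = -16/(-12) = 1.3333
Perp slope = -dx/dy = -12/16 = -0.7500
b = My - (perp slope)*Mx = -9 + (-12*(-3))/(-16) = -9 - 2.2500 = -11.2500

y = -0.7500x - 11.2500


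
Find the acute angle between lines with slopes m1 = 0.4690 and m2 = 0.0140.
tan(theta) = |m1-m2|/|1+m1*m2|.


m1-m2 = 0.455
1+m1*m2 = 1.006566
tan(theta) = |0.455/1.006566| = 0.452032
theta = arctan(|0.455/1.006566|) = 24.3245 degrees (acute angle)

24.3245 degrees


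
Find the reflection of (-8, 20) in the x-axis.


Reflection rule for x-axis: (x, -y)
(-8, 20) -> (-8, -20)

(-8, -20)


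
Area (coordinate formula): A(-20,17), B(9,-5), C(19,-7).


-20*(-5+ 7) = -40
9*(-7-17) = -216
19*(17+ 5) = 418
sum = 162
Area = |162|/2 = 81.0000

81.0000 sq units


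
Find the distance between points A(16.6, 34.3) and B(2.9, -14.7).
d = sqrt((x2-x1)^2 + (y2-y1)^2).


dx = 2.9 - 16.6 = -13.7
dy = -14.7 - 34.3 = -49.0
d = sqrt(187.69 + 2401.0) = sqrt(2588.69) = 50.8792

50.8792


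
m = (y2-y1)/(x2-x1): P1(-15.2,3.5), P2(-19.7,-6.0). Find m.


dy = -6.0 - 3.5 = -9.5
dx = -19.7 + 15.2 = -4.5
m = -9.5/(-4.5) = 2.1111

m = 2.1111


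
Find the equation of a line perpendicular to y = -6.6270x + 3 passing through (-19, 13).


Perpendicular slope = -1/m1 = -1/(-6.6270) = 0.1509
b2 = y0 - m2*x0 = 13 - 19/(-6.6270) = 13 + 2.8671 = 15.8671

y = 0.1509x + 15.8671


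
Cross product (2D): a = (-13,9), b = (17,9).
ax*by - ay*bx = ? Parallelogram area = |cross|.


cross = -13*9 - 9*17 = -117 - 153 = -270
Parallelogram area = |-270| = 270

cross = -270, parallelogram area = 270


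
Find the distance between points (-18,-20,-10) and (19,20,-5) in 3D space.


dx=37, dy=40, dz=5
d = sqrt(1369+1600+25) = sqrt(2994) = 54.7175

54.7175


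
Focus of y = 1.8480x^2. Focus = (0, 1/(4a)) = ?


a = 1.8480
4a = 7.3920
focus = (0, 1/7.3920) = (0, 0.1353)

Focus = (0, 0.1353)


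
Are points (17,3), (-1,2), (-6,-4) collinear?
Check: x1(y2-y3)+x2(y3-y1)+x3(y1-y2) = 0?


17*(2+ 4) - 1*(-4-3) - 6*(3-2)
= 102 + 7 - 6 = 103

No, not collinear (determinant = 103)


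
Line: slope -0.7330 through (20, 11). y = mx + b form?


y - 11 = -0.7330(x - 20)
y = -0.7330x + 11 + 0.7330*20
y = -0.7330x + 25.6600

y = -0.7330x + 25.6600


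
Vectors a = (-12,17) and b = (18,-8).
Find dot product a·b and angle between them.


a·b = -12*18 + 17*(-8) = -216 - 136 = -352
|a| = sqrt(144+289) = 20.8087
|b| = sqrt(324+64) = 19.6977
cos(theta) = -352/(sqrt(433)*sqrt(388)) = -352/sqrt(168004) = -0.858782
theta = arccos(-352/sqrt(168004)) = 149.1801 degrees

a·b = -352, theta = 149.1801 deg


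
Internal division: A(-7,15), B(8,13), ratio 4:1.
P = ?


Px = (4*8 + 1*(-7))/5 = 25/5 = 5.0000
Py = (4*13 + 1*15)/5 = 67/5 = 13.4000

P = (5.0000, 13.4000)


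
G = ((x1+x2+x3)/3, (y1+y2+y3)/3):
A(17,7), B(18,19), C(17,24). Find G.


Gx = (17+18+17)/3 = 52/3 = 17.3333
Gy = (7+19+24)/3 = 50/3 = 16.6667

G = (17.3333, 16.6667)


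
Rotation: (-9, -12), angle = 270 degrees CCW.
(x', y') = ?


cos(270) = 0, sin(270) = -1
x' = -9*0 + 12*(-1) = -12
y' = -9*(-1) - 12*0 = 9

(-12, 9)


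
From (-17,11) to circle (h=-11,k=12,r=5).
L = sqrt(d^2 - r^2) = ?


d = sqrt((-17+ 11)^2 + (11-12)^2) = sqrt(36+1) = 6.0828
L = sqrt(37.0000 - 25) = sqrt(12.0000) = 3.4641

3.4641


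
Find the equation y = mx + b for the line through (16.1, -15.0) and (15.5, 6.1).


m = (21.1)/(-0.6) = -35.1667
b = y1 - m*x1 = -15.0 - (21.1*16.1)/(-0.6) = -15.0 + 566.1833 = 551.1833

y = -35.1667x + 551.1833


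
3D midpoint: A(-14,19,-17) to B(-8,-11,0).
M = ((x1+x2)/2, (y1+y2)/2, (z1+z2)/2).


Mx = (-14- 8)/2 = -11.0000
My = (19- 11)/2 = 4.0000
Mz = (-17+0)/2 = -8.5000

M = (-11.0000, 4.0000, -8.5000)


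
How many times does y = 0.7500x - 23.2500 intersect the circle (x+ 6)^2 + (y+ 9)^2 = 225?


Substitute y = 0.7500x - 23.2500: (x+ 6)^2 + (0.7500x- 23.2500+ 9)^2 = 225
Expand to Ax^2 + Bx + C = 0, where b-k = -14.25
A = 1+m^2 = 1.5625
B = 2(m(b-k) - h) = 2(0.7500*(-14.25) + 6) = -9.375
C = h^2 + (b-k)^2 - r^2 = 36 + 203.0625 - 225 = 14.0625
disc = B^2-4AC = 87.8906 - 87.8906 = 0
disc = 0

1 intersection point (tangent)
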